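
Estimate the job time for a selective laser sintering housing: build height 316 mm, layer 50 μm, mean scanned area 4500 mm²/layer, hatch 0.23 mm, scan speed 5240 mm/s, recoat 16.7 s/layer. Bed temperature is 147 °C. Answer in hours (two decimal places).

Layers = ⌈316/0.05⌉ = 6320.
Per-layer scan distance: 4500 / 0.23 → 19565.2 mm.
Per-layer scan time = 19565.2 / 5240 = 3.7338 s.
Time per layer: 3.7338 + 16.7 → 20.4338 s.
6320 layers × 20.4338 s/layer = 129141.616 s, i.e. 35.87 hours.

35.87 hours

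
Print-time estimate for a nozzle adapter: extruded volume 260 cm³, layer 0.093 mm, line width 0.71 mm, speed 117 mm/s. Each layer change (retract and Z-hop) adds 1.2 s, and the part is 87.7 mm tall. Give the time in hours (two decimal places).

Extrusion cross-section: 0.093 × 0.71 → 0.06603 mm².
Path length: 260000 mm³ / 0.06603 mm² → 3937604.1 mm.
Time extruding: 3937604.1 / 117 → 33654.7 s.
Number of layers: 87.7 / 0.093 → 944 (rounded up).
Non-print overhead = 944 × 1.2 = 1132.8 s.
Total = 33654.7 + 1132.8 = 34787.5 s = 9.66 hours.

9.66 hours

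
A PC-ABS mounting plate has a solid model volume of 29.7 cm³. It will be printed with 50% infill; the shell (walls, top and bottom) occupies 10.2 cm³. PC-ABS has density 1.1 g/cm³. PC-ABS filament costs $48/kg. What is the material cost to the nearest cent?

Volume inside the shell: 29.7 − 10.2 → 19.5 cm³.
Deposited infill = 0.50 × 19.5, so 9.75 cm³.
Total printed volume = 10.2 + 9.75 = 19.95 cm³.
Mass = 19.95 × 1.1, so 21.945 g.
Cost = 21.945 g / 1000 × $48/kg = $1.05.

$1.05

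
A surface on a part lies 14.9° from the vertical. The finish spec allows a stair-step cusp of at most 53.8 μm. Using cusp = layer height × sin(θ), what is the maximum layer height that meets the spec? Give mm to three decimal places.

Layer height = cusp / sin(14.9°) = 0.0538 / 0.2571 = 0.209 mm.

0.209 mm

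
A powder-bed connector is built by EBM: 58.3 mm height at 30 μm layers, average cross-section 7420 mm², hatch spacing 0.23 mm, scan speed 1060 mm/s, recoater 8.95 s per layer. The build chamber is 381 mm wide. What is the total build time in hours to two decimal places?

21.27 hours

Layer count = ceil(58.3 / 0.03) = 1944.
Hatch length per layer = 7420 / 0.23, so 32260.9 mm.
Scan time per layer = 32260.9 / 1060, so 30.4348 s.
Layer cycle: 30.4348 + 8.95 → 39.3848 s.
Build time = 1944 × 39.3848 = 76564.0512 s = 21.27 hours.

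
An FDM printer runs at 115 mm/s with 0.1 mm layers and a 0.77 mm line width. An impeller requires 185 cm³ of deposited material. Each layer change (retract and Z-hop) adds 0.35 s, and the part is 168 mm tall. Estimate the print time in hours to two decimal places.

Line area: 0.1 × 0.77 → 0.077 mm².
Total extruded path = 185000/0.077 = 2402597.4 mm.
Extrusion time = 2402597.4 / 115, so 20892.2 s.
Number of layers: 168 / 0.1 → 1680 (rounded up).
Layer-change overhead: 1680 × 0.35 → 588 s.
Total = 20892.2 + 588 = 21480.2 s = 5.97 hours.

5.97 hours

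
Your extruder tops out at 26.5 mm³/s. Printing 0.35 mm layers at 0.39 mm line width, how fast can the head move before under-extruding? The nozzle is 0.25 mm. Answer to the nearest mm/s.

194 mm/s

Bead cross-section: 0.35 × 0.39 → 0.1365 mm².
Max speed = 26.5 / 0.1365 = 194.14 ≈ 194 mm/s.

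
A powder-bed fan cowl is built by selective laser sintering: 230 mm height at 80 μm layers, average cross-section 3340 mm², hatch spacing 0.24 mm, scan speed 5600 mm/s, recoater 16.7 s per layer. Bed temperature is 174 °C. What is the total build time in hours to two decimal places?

15.32 hours

Number of layers: 230 / 0.08 → 2875 (rounded up).
Scan path per layer = 3340 / 0.24, so 13916.7 mm.
Laser time per layer = 13916.7 / 5600, so 2.4851 s.
Layer cycle = 2.4851 + 16.7, so 19.1851 s.
Build time = 2875 × 19.1851 = 55157.1625 s = 15.32 hours.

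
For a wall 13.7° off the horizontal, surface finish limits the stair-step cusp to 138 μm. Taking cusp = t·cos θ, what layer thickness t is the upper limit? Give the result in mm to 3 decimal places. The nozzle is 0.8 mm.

0.142 mm

Layer height = cusp / cos(13.7°) = 0.138 / 0.9715 = 0.142 mm.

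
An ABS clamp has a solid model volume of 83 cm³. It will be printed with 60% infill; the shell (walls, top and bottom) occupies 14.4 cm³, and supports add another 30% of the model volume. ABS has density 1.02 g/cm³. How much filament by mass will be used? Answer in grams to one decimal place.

Interior volume = 83 − 14.4, so 68.6 cm³.
Infill volume = 0.60 × 68.6, so 41.16 cm³.
Support = 0.30 × 83 = 24.9 cm³.
Total printed volume = 14.4 + 41.16 + 24.9, so 80.46 cm³.
Mass = 80.46 × 1.02, so 82.0692 g.

82.1 g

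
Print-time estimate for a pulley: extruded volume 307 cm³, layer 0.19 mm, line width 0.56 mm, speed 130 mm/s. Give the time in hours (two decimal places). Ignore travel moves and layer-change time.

Extrusion cross-section = 0.19 × 0.56, so 0.1064 mm².
Total extruded path = 307000/0.1064 = 2885338.3 mm.
Time extruding = 2885338.3 / 130, so 22194.9 s.
In the requested units: 22194.9 s = 6.17 hours.

6.17 hours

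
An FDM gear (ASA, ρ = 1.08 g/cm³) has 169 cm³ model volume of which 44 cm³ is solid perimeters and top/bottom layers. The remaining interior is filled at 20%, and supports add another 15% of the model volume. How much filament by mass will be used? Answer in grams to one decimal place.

101.9 g

Infill region = 169 − 44 = 125 cm³.
Infill volume = 0.20 × 125 = 25 cm³.
Support = 0.15 × 169, so 25.35 cm³.
Deposited volume: 44 + 25 + 25.35 → 94.35 cm³.
Mass: 94.35 × 1.08 → 101.898 g.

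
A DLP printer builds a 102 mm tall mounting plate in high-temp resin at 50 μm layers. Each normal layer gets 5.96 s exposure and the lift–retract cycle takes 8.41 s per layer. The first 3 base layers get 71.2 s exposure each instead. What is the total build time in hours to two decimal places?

8.20 hours

Number of layers: 102 / 0.05 → 2040 (rounded up).
Bottom layers = 3 × (71.2 + 8.41), so 238.83 s.
Normal layers = 2037 × (5.96 + 8.41), so 29271.69 s.
Total = 238.83 + 29271.69 = 29510.52 s = 8.20 hours.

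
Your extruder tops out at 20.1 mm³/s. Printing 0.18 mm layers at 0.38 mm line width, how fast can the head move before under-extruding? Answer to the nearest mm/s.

294 mm/s

Extrusion cross-section = 0.18 × 0.38, so 0.0684 mm².
Max speed = 20.1 / 0.0684 = 293.86 ≈ 294 mm/s.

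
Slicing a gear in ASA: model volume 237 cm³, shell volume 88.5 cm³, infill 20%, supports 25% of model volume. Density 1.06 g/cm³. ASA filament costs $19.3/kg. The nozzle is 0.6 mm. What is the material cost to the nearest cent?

Volume inside the shell: 237 − 88.5 → 148.5 cm³.
Infill volume: 0.20 × 148.5 → 29.7 cm³.
Support = 0.25 × 237, so 59.25 cm³.
Total printed volume: 88.5 + 29.7 + 59.25 → 177.45 cm³.
Mass = 177.45 × 1.06 = 188.097 g.
Cost = 188.097 g / 1000 × $19.3/kg = $3.63.

$3.63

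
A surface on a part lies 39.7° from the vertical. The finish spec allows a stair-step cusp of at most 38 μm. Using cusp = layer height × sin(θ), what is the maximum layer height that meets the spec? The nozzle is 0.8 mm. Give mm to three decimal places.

0.059 mm

t = h_c / sin θ = 0.038 / 0.6388 = 0.059 mm.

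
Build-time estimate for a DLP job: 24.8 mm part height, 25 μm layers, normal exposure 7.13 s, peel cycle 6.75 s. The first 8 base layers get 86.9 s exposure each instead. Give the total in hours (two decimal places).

4.00 hours

Layer count = ceil(24.8 / 0.025) = 992.
Bottom layers: 8 × (86.9 + 6.75) → 749.2 s.
Remaining layers = 984 × (7.13 + 6.75) = 13657.92 s.
Total = 749.2 + 13657.92 = 14407.12 s = 4.00 hours.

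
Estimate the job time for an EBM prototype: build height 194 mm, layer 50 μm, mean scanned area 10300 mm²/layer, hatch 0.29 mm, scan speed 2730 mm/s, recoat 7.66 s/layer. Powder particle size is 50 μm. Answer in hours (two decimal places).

22.28 hours

Number of layers: 194 / 0.05 → 3880 (rounded up).
Per-layer scan distance = 10300 / 0.29 = 35517.2 mm.
Per-layer scan time = 35517.2 / 2730, so 13.01 s.
Time per layer = 13.01 + 7.66 = 20.67 s.
3880 layers × 20.67 s/layer = 80199.6 s, i.e. 22.28 hours.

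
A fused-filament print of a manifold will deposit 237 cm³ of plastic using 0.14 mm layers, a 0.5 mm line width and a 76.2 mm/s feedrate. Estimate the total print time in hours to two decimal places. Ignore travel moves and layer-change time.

Line area = 0.14 × 0.5, so 0.07 mm².
Toolpath length = 237 cm³ / 0.07 mm² = 237000 / 0.07 = 3385714.3 mm.
Time extruding: 3385714.3 / 76.2 → 44431.9 s.
In the requested units: 44431.9 s = 12.34 hours.

12.34 hours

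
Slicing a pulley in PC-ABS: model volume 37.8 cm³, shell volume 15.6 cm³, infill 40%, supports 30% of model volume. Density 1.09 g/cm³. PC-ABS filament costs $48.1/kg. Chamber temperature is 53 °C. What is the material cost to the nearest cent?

$1.88

Infill region = 37.8 − 15.6, so 22.2 cm³.
Infill volume = 0.40 × 22.2 = 8.88 cm³.
Support = 0.30 × 37.8, so 11.34 cm³.
Total printed volume = 15.6 + 8.88 + 11.34, so 35.82 cm³.
Mass = 35.82 × 1.09, so 39.0438 g.
Cost = 39.0438 g / 1000 × $48.1/kg = $1.88.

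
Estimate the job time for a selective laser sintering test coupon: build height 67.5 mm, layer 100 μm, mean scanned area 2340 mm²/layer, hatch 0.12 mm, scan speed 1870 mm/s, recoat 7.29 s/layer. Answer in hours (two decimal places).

3.32 hours

Layers = ⌈67.5/0.1⌉ = 675.
Per-layer scan distance = 2340 / 0.12 = 19500 mm.
Scan time per layer = 19500 / 1870 = 10.4278 s.
Per-layer time: 10.4278 + 7.29 → 17.7178 s.
Build time = 675 × 17.7178 = 11959.515 s = 3.32 hours.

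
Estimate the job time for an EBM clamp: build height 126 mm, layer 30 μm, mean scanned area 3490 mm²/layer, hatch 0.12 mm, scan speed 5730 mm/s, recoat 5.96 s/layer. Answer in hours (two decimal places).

Number of layers: 126 / 0.03 → 4200 (rounded up).
Per-layer scan distance = 3490 / 0.12 = 29083.3 mm.
Scan time per layer: 29083.3 / 5730 → 5.0756 s.
Time per layer = 5.0756 + 5.96 = 11.0356 s.
Build time = 4200 × 11.0356 = 46349.52 s = 12.87 hours.

12.87 hours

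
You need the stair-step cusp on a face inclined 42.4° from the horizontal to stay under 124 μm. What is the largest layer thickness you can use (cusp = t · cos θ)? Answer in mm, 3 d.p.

0.168 mm

t = h_c / cos θ = 0.124 / 0.7385 = 0.168 mm.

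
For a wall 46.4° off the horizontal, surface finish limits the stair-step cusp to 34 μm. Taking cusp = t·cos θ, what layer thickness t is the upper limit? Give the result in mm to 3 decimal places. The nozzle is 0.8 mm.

cos(46.4°) = 0.6896; t_max = 0.034/0.6896 = 0.049 mm.

0.049 mm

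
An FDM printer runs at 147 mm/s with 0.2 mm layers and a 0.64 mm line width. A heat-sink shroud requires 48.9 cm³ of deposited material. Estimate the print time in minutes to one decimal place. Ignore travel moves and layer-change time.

Line area: 0.2 × 0.64 → 0.128 mm².
Toolpath length = 48.9 cm³ / 0.128 mm² = 48900 / 0.128 = 382031.3 mm.
Time extruding: 382031.3 / 147 → 2598.9 s.
2598.9 s = 43.3 minutes.

43.3 minutes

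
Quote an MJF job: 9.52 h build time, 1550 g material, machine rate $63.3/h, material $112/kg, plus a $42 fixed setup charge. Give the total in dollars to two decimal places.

Machine cost: 63.3 × 9.52 → $602.616.
Material cost = 112 × 1550/1000 = $173.60.
Total = 602.616 + 173.60 + 42 = 818.216 ≈ $818.22.

$818.22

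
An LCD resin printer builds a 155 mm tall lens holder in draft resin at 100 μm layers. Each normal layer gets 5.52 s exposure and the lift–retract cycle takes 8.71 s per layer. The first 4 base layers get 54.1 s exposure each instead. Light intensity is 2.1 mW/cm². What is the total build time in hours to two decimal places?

6.18 hours

Layers = ⌈155/0.1⌉ = 1550.
Burn-in layers = 4 × (54.1 + 8.71) = 251.24 s.
Regular layers = 1546 × (5.52 + 8.71) = 21999.58 s.
Total = 251.24 + 21999.58 = 22250.82 s = 6.18 hours.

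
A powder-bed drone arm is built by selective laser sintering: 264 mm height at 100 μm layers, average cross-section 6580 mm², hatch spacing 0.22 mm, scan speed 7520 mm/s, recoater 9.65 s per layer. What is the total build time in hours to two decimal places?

Layers = ⌈264/0.1⌉ = 2640.
Per-layer scan distance = 6580 / 0.22, so 29909.1 mm.
Per-layer scan time = 29909.1 / 7520, so 3.9773 s.
Per-layer time = 3.9773 + 9.65, so 13.6273 s.
Build time = 2640 × 13.6273 = 35976.072 s = 9.99 hours.

9.99 hours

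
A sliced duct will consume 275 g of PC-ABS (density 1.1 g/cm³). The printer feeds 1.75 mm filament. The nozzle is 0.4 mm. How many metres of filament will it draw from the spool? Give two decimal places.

Extruded volume: 275/1.1 = 250 cm³ (250000 mm³).
Cross-section of 1.75 mm filament: π·(1.75/2)² = 2.4053 mm².
L = V/A = 250000/2.4053 = 103937.14 mm → 103.94 m.

103.94 m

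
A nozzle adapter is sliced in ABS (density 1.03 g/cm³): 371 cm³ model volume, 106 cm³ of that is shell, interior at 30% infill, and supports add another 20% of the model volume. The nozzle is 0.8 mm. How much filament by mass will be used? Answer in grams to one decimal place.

Interior volume = 371 − 106, so 265 cm³.
Infill volume = 0.30 × 265 = 79.5 cm³.
Support = 0.20 × 371 = 74.2 cm³.
Deposited volume: 106 + 79.5 + 74.2 → 259.7 cm³.
Mass = 259.7 × 1.03 = 267.491 g.

267.5 g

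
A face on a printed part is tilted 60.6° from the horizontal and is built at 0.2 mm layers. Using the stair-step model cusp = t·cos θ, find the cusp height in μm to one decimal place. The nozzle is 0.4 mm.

98.2 μm

h_c = t·cos θ = 0.2 × 0.4909 = 0.09818 mm (98.2 μm).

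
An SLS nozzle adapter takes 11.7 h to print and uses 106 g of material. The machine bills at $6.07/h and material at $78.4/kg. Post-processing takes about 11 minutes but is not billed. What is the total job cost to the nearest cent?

Time charge: 6.07 × 11.7 → $71.019.
Feedstock cost = 78.4 × 106/1000 = $8.3104.
Job cost: 71.019 + 8.3104 = 79.3294 ≈ $79.33.

$79.33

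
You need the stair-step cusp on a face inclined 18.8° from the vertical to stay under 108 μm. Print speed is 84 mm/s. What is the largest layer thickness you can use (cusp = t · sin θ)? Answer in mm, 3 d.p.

t = h_c / sin θ = 0.108 / 0.3223 = 0.335 mm.

0.335 mm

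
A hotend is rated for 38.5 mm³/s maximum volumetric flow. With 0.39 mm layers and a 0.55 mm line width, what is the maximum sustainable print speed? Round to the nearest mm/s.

Extrusion cross-section: 0.39 × 0.55 → 0.2145 mm².
Max speed = 38.5 / 0.2145 = 179.49 ≈ 179 mm/s.

179 mm/s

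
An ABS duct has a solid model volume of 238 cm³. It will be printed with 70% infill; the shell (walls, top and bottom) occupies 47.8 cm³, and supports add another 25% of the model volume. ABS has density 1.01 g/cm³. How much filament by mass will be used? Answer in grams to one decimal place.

242.8 g

Infill region: 238 − 47.8 → 190.2 cm³.
Deposited infill = 0.70 × 190.2 = 133.14 cm³.
Support = 0.25 × 238 = 59.5 cm³.
Total extruded: 47.8 + 133.14 + 59.5 → 240.44 cm³.
Mass = 240.44 × 1.01 = 242.8444 g.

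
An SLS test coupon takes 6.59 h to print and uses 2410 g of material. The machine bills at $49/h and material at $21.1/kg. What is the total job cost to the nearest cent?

$373.76

Time charge = 49 × 6.59 = $322.91.
Material charge = 21.1 × 2410/1000, so $50.851.
Total = 322.91 + 50.851 = 373.761 ≈ $373.76.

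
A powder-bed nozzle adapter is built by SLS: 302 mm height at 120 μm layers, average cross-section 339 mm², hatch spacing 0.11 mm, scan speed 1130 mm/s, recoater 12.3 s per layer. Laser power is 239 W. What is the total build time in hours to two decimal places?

10.51 hours

Layers = ⌈302/0.12⌉ = 2517.
Scan path per layer: 339 / 0.11 → 3081.8 mm.
Laser time per layer = 3081.8 / 1130, so 2.7273 s.
Layer cycle: 2.7273 + 12.3 → 15.0273 s.
Build time = 2517 × 15.0273 = 37823.7141 s = 10.51 hours.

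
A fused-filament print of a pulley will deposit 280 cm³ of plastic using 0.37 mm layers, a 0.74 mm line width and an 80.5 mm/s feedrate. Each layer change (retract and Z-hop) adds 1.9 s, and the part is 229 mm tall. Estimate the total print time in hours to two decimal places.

3.86 hours

Bead cross-section: 0.37 × 0.74 → 0.2738 mm².
Path length: 280000 mm³ / 0.2738 mm² → 1022644.3 mm.
Time extruding: 1022644.3 / 80.5 → 12703.7 s.
Layers = ⌈229/0.37⌉ = 619.
Non-print overhead: 619 × 1.9 → 1176.1 s.
Altogether 12703.7 + 1176.1 = 13879.8 s, i.e. 3.86 hours.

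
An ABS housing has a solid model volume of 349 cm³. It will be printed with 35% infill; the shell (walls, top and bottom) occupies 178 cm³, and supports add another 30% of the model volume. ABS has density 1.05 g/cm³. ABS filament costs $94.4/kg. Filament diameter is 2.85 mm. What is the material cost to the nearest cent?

$33.95

Interior volume = 349 − 178 = 171 cm³.
Infill deposited = 0.35 × 171 = 59.85 cm³.
Support = 0.30 × 349, so 104.7 cm³.
Total extruded = 178 + 59.85 + 104.7, so 342.55 cm³.
Mass = 342.55 × 1.05, so 359.6775 g.
At $94.4/kg: 359.6775/1000 × 94.4 = $33.95.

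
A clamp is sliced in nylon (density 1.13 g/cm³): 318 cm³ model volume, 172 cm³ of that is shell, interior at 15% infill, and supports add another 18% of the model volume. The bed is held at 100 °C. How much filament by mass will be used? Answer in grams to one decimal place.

283.8 g

Volume inside the shell = 318 − 172, so 146 cm³.
Infill deposited: 0.15 × 146 → 21.9 cm³.
Support: 0.18 × 318 → 57.24 cm³.
Total extruded = 172 + 21.9 + 57.24 = 251.14 cm³.
Mass: 251.14 × 1.13 → 283.7882 g.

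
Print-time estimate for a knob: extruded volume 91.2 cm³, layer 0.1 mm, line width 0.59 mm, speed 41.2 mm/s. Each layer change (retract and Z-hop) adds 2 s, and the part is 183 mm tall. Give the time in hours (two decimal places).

Extrusion cross-section = 0.1 × 0.59, so 0.059 mm².
Toolpath length = 91.2 cm³ / 0.059 mm² = 91200 / 0.059 = 1545762.7 mm.
Extrusion time: 1545762.7 / 41.2 → 37518.5 s.
Layers = ⌈183/0.1⌉ = 1830.
Layer-change overhead = 1830 × 2 = 3660 s.
Altogether 37518.5 + 3660 = 41178.5 s, i.e. 11.44 hours.

11.44 hours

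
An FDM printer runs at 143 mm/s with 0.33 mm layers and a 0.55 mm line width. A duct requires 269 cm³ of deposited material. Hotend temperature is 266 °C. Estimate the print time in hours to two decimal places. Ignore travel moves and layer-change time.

2.88 hours

Extrusion cross-section = 0.33 × 0.55 = 0.1815 mm².
Toolpath length = 269 cm³ / 0.1815 mm² = 269000 / 0.1815 = 1482093.7 mm.
Extrusion time = 1482093.7 / 143 = 10364.3 s.
10364.3 s = 2.88 hours.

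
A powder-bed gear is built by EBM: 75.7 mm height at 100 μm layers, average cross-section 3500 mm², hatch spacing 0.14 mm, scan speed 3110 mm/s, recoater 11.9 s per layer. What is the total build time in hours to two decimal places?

Layers = ⌈75.7/0.1⌉ = 757.
Hatch length per layer = 3500 / 0.14 = 25000 mm.
Beam time per layer = 25000 / 3110 = 8.0386 s.
Per-layer time = 8.0386 + 11.9 = 19.9386 s.
757 layers × 19.9386 s/layer = 15093.5202 s, i.e. 4.19 hours.

4.19 hours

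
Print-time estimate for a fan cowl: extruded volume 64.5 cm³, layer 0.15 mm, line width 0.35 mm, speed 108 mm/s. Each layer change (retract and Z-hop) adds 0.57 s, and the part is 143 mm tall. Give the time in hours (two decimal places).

3.31 hours

Line area = 0.15 × 0.35 = 0.0525 mm².
Total extruded path = 64500/0.0525 = 1228571.4 mm.
Print-move time: 1228571.4 / 108 → 11375.7 s.
Layer count = ceil(143 / 0.15) = 954.
Layer-change overhead = 954 × 0.57 = 543.78 s.
Altogether 11375.7 + 543.78 = 11919.48 s, i.e. 3.31 hours.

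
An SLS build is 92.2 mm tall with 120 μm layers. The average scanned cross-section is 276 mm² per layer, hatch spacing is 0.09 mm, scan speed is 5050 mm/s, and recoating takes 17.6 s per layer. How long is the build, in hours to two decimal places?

Layer count = ceil(92.2 / 0.12) = 769.
Scan path per layer: 276 / 0.09 → 3066.7 mm.
Per-layer scan time = 3066.7 / 5050 = 0.6073 s.
Layer cycle = 0.6073 + 17.6, so 18.2073 s.
769 layers × 18.2073 s/layer = 14001.4137 s, i.e. 3.89 hours.

3.89 hours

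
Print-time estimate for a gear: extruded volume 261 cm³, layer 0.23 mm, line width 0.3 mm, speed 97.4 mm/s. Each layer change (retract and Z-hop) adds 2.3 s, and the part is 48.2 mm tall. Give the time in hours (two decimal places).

Line area: 0.23 × 0.3 → 0.069 mm².
Total extruded path = 261000/0.069 = 3782608.7 mm.
Time extruding: 3782608.7 / 97.4 → 38835.8 s.
Layers = ⌈48.2/0.23⌉ = 210.
Layer-change overhead = 210 × 2.3, so 483 s.
Total = 38835.8 + 483 = 39318.8 s = 10.92 hours.

10.92 hours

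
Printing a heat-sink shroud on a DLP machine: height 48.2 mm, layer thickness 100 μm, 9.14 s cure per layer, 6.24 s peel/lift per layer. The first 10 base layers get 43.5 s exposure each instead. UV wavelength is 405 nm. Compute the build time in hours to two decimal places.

Number of layers: 48.2 / 0.1 → 482 (rounded up).
Burn-in layers = 10 × (43.5 + 6.24), so 497.4 s.
Remaining layers = 472 × (9.14 + 6.24), so 7259.36 s.
Total = 497.4 + 7259.36 = 7756.76 s = 2.15 hours.

2.15 hours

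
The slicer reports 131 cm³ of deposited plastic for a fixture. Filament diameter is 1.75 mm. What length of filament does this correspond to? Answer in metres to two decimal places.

A = π r² = π × 0.875² = 2.4053 mm².
L = 131000 mm³ / 2.4053 mm² = 54463.06 mm, i.e. 54.46 m.

54.46 m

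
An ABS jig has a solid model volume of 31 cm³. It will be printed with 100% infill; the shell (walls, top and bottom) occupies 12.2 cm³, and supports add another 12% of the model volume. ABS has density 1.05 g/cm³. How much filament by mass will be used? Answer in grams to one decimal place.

Interior volume = 31 − 12.2, so 18.8 cm³.
Infill deposited = 1.00 × 18.8 = 18.8 cm³.
Support = 0.12 × 31 = 3.72 cm³.
Deposited volume: 12.2 + 18.8 + 3.72 → 34.72 cm³.
Mass = 34.72 × 1.05 = 36.456 g.

36.5 g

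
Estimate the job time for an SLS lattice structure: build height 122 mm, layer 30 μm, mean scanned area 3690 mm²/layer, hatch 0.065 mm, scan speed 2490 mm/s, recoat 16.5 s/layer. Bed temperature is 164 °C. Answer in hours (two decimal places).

Number of layers: 122 / 0.03 → 4067 (rounded up).
Scan path per layer: 3690 / 0.065 → 56769.2 mm.
Per-layer scan time: 56769.2 / 2490 → 22.7989 s.
Time per layer: 22.7989 + 16.5 → 39.2989 s.
Build time = 4067 × 39.2989 = 159828.6263 s = 44.40 hours.

44.40 hours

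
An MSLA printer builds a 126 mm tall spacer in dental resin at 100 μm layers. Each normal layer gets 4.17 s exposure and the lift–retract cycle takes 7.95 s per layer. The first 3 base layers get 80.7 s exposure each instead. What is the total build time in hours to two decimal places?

4.31 hours

Layer count = ceil(126 / 0.1) = 1260.
Bottom layers = 3 × (80.7 + 7.95), so 265.95 s.
Normal layers = 1257 × (4.17 + 7.95), so 15234.84 s.
Total = 265.95 + 15234.84 = 15500.79 s = 4.31 hours.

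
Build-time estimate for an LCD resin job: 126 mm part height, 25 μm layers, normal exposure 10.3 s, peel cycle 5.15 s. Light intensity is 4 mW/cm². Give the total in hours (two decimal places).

Layer count = ceil(126 / 0.025) = 5040.
Per-layer time = 10.3 + 5.15, so 15.45 s.
Total = 5040 × 15.45 = 77868 s = 21.63 hours.

21.63 hours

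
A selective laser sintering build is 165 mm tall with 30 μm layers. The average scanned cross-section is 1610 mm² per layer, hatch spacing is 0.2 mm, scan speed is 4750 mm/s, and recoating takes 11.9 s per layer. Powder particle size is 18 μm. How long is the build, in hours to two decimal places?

20.77 hours

Layer count = ceil(165 / 0.03) = 5500.
Per-layer scan distance: 1610 / 0.2 → 8050 mm.
Scan time per layer = 8050 / 4750, so 1.6947 s.
Layer cycle = 1.6947 + 11.9, so 13.5947 s.
Total: 5500 × 13.5947 s = 74770.85 s → 20.77 hours.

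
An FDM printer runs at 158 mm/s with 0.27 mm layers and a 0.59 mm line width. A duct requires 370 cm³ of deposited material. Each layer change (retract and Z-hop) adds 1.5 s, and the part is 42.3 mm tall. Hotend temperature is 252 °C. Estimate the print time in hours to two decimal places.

Extrusion cross-section = 0.27 × 0.59, so 0.1593 mm².
Toolpath length = 370 cm³ / 0.1593 mm² = 370000 / 0.1593 = 2322661.6 mm.
Print-move time: 2322661.6 / 158 → 14700.4 s.
Layers = ⌈42.3/0.27⌉ = 157.
Non-print overhead = 157 × 1.5 = 235.5 s.
Total = 14700.4 + 235.5 = 14935.9 s = 4.15 hours.

4.15 hours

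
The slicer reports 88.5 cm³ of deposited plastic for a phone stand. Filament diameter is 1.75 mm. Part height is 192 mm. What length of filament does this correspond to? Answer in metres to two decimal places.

A = π r² = π × 0.875² = 2.4053 mm².
L = 88500 mm³ / 2.4053 mm² = 36793.75 mm, i.e. 36.79 m.

36.79 m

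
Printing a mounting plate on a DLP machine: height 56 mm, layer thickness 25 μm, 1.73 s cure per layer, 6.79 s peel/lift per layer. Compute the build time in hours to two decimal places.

Layer count = ceil(56 / 0.025) = 2240.
Cycle time: 1.73 + 6.79 → 8.52 s.
Total = 2240 × 8.52 = 19084.8 s = 5.30 hours.

5.30 hours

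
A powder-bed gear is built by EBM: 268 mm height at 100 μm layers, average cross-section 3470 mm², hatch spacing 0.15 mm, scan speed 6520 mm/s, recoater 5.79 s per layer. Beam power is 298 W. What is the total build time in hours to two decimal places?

Layers = ⌈268/0.1⌉ = 2680.
Hatch length per layer: 3470 / 0.15 → 23133.3 mm.
Per-layer scan time = 23133.3 / 6520 = 3.5481 s.
Layer cycle = 3.5481 + 5.79 = 9.3381 s.
Total: 2680 × 9.3381 s = 25026.108 s → 6.95 hours.

6.95 hours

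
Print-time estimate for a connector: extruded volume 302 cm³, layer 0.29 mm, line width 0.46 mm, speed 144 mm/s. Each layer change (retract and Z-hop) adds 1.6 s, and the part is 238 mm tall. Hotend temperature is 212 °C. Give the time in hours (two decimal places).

4.73 hours

Line area = 0.29 × 0.46, so 0.1334 mm².
Path length: 302000 mm³ / 0.1334 mm² → 2263868.1 mm.
Time extruding = 2263868.1 / 144 = 15721.3 s.
Layer count = ceil(238 / 0.29) = 821.
Layer-change overhead = 821 × 1.6 = 1313.6 s.
Altogether 15721.3 + 1313.6 = 17034.9 s, i.e. 4.73 hours.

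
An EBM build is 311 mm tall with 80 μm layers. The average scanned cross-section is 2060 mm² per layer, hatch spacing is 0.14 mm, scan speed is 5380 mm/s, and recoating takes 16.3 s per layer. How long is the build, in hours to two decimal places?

Number of layers: 311 / 0.08 → 3888 (rounded up).
Per-layer scan distance = 2060 / 0.14, so 14714.3 mm.
Beam time per layer = 14714.3 / 5380 = 2.735 s.
Layer cycle = 2.735 + 16.3, so 19.035 s.
Build time = 3888 × 19.035 = 74008.08 s = 20.56 hours.

20.56 hours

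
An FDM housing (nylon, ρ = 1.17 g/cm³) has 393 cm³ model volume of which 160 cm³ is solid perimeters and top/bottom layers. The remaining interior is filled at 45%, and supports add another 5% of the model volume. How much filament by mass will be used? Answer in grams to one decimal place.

332.9 g

Volume inside the shell: 393 − 160 → 233 cm³.
Infill deposited = 0.45 × 233 = 104.85 cm³.
Support = 0.05 × 393 = 19.65 cm³.
Deposited volume: 160 + 104.85 + 19.65 → 284.5 cm³.
Mass: 284.5 × 1.17 → 332.865 g.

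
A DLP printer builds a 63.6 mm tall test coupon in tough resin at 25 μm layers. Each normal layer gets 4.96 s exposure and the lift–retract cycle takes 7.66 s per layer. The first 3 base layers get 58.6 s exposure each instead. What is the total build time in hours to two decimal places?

8.96 hours

Layer count = ceil(63.6 / 0.025) = 2544.
Burn-in layers = 3 × (58.6 + 7.66), so 198.78 s.
Remaining layers = 2541 × (4.96 + 7.66) = 32067.42 s.
Total = 198.78 + 32067.42 = 32266.2 s = 8.96 hours.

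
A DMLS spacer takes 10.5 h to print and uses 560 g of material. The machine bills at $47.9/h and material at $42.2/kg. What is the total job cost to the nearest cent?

$526.58

Machine-time cost = 47.9 × 10.5 = $502.95.
Feedstock cost: 42.2 × 560/1000 → $23.632.
Total = 502.95 + 23.632 = 526.582 ≈ $526.58.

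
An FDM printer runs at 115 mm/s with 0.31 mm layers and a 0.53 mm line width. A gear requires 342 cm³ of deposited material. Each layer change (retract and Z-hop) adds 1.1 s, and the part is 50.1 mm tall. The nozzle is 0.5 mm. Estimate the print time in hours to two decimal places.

5.08 hours

Extrusion cross-section: 0.31 × 0.53 → 0.1643 mm².
Path length: 342000 mm³ / 0.1643 mm² → 2081558.1 mm.
Print-move time = 2081558.1 / 115 = 18100.5 s.
Number of layers: 50.1 / 0.31 → 162 (rounded up).
Z-hop total = 162 × 1.1 = 178.2 s.
Altogether 18100.5 + 178.2 = 18278.7 s, i.e. 5.08 hours.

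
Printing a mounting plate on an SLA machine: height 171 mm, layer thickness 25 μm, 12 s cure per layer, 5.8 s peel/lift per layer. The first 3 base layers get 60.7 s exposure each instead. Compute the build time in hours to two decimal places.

Layer count = ceil(171 / 0.025) = 6840.
Base layers = 3 × (60.7 + 5.8), so 199.5 s.
Regular layers = 6837 × (12 + 5.8), so 121698.6 s.
Sum: 199.5 + 121698.6 = 121898.1 s → 33.86 hours.

33.86 hours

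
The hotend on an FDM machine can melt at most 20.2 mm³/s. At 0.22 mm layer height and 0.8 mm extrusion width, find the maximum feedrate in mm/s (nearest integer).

Bead cross-section = 0.22 × 0.8 = 0.176 mm².
v_max = Q/A = 20.2/0.176 = 114.77 mm/s → 115 mm/s.

115 mm/s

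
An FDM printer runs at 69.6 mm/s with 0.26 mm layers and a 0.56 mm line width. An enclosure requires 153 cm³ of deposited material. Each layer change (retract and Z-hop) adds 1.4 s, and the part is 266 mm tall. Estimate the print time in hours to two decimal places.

4.59 hours

Line area = 0.26 × 0.56 = 0.1456 mm².
Toolpath length = 153 cm³ / 0.1456 mm² = 153000 / 0.1456 = 1050824.2 mm.
Print-move time = 1050824.2 / 69.6 = 15098 s.
Layer count = ceil(266 / 0.26) = 1024.
Layer-change overhead: 1024 × 1.4 → 1433.6 s.
Altogether 15098 + 1433.6 = 16531.6 s, i.e. 4.59 hours.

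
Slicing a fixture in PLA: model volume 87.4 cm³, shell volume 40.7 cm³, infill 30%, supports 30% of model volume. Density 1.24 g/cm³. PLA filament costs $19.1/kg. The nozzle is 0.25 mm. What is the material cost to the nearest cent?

Volume inside the shell = 87.4 − 40.7 = 46.7 cm³.
Infill deposited = 0.30 × 46.7 = 14.01 cm³.
Support: 0.30 × 87.4 → 26.22 cm³.
Total printed volume = 40.7 + 14.01 + 26.22, so 80.93 cm³.
Mass = 80.93 × 1.24 = 100.3532 g.
Cost = 100.3532 g / 1000 × $19.1/kg = $1.92.

$1.92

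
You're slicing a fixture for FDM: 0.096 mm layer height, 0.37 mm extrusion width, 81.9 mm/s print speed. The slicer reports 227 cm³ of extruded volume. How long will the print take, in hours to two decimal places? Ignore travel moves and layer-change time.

Extrusion cross-section = 0.096 × 0.37, so 0.03552 mm².
Toolpath length = 227 cm³ / 0.03552 mm² = 227000 / 0.03552 = 6390765.8 mm.
Print-move time = 6390765.8 / 81.9 = 78031.3 s.
78031.3 s = 21.68 hours.

21.68 hours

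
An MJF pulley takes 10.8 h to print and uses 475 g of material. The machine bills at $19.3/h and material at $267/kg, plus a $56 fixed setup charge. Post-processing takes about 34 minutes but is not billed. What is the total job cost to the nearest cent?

$391.27

Time charge: 19.3 × 10.8 → $208.44.
Material charge: 267 × 475/1000 → $126.825.
Total = 208.44 + 126.825 + 56 = 391.265 ≈ $391.27.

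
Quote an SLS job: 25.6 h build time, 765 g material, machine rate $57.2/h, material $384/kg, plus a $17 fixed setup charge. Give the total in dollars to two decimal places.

Time charge = 57.2 × 25.6, so $1464.32.
Material charge: 384 × 765/1000 → $293.76.
Adding setup: 1464.32 + 293.76 + 17 → $1775.08.

$1775.08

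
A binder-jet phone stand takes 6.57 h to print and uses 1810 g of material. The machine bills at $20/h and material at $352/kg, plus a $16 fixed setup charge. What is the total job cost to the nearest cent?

Machine cost = 20 × 6.57, so $131.40.
Material charge: 352 × 1810/1000 → $637.12.
Adding setup: 131.40 + 637.12 + 16 → $784.52.

$784.52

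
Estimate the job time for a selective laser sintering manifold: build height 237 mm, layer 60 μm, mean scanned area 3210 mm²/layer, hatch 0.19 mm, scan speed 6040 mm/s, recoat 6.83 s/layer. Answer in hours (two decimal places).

Number of layers: 237 / 0.06 → 3950 (rounded up).
Per-layer scan distance: 3210 / 0.19 → 16894.7 mm.
Per-layer scan time: 16894.7 / 6040 → 2.7971 s.
Per-layer time = 2.7971 + 6.83, so 9.6271 s.
Total: 3950 × 9.6271 s = 38027.045 s → 10.56 hours.

10.56 hours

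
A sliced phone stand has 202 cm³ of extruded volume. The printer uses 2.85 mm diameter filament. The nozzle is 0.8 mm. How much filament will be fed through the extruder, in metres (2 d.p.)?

31.66 m

Cross-section of 2.85 mm filament: π·(2.85/2)² = 6.3794 mm².
L = 202000 mm³ / 6.3794 mm² = 31664.42 mm, i.e. 31.66 m.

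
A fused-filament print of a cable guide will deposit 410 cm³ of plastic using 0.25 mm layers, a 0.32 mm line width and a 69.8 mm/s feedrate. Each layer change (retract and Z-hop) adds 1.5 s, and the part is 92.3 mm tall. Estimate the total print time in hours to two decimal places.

20.55 hours

Bead cross-section = 0.25 × 0.32 = 0.08 mm².
Path length: 410000 mm³ / 0.08 mm² → 5125000 mm.
Time extruding = 5125000 / 69.8, so 73424.1 s.
Layer count = ceil(92.3 / 0.25) = 370.
Z-hop total = 370 × 1.5 = 555 s.
Total = 73424.1 + 555 = 73979.1 s = 20.55 hours.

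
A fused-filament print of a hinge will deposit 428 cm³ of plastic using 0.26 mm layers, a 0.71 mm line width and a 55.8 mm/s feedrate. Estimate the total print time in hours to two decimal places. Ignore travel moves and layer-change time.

Line area = 0.26 × 0.71 = 0.1846 mm².
Toolpath length = 428 cm³ / 0.1846 mm² = 428000 / 0.1846 = 2318526.5 mm.
Time extruding = 2318526.5 / 55.8, so 41550.7 s.
41550.7 s = 11.54 hours.

11.54 hours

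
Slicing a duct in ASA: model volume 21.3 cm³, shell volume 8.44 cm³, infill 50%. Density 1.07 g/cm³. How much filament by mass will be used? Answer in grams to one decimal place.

15.9 g

Infill region: 21.3 − 8.44 → 12.86 cm³.
Deposited infill = 0.50 × 12.86 = 6.43 cm³.
Total extruded: 8.44 + 6.43 → 14.87 cm³.
Mass = 14.87 × 1.07 = 15.9109 g.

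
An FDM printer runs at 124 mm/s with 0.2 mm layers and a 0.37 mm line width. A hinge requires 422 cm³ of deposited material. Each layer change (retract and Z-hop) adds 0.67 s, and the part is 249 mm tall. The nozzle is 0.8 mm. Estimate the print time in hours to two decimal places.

13.01 hours

Line area = 0.2 × 0.37, so 0.074 mm².
Path length: 422000 mm³ / 0.074 mm² → 5702702.7 mm.
Extrusion time: 5702702.7 / 124 → 45989.5 s.
Layer count = ceil(249 / 0.2) = 1245.
Z-hop total: 1245 × 0.67 → 834.15 s.
Total = 45989.5 + 834.15 = 46823.65 s = 13.01 hours.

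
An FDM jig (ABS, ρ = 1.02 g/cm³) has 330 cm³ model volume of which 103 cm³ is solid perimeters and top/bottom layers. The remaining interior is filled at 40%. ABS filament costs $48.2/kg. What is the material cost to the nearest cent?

Interior volume: 330 − 103 → 227 cm³.
Deposited infill: 0.40 × 227 → 90.8 cm³.
Total printed volume = 103 + 90.8 = 193.8 cm³.
Mass: 193.8 × 1.02 → 197.676 g.
Cost = 197.676 g / 1000 × $48.2/kg = $9.53.

$9.53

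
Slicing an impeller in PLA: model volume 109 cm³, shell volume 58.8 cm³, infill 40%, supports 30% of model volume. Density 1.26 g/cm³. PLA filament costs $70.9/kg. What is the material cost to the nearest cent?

Interior volume: 109 − 58.8 → 50.2 cm³.
Infill deposited = 0.40 × 50.2, so 20.08 cm³.
Support = 0.30 × 109, so 32.7 cm³.
Deposited volume = 58.8 + 20.08 + 32.7, so 111.58 cm³.
Mass: 111.58 × 1.26 → 140.5908 g.
At $70.9/kg: 140.5908/1000 × 70.9 = $9.97.

$9.97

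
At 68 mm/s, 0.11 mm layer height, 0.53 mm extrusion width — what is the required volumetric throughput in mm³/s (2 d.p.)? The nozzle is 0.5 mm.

Bead cross-section = 0.11 × 0.53, so 0.0583 mm².
Q = v·A = 68 × 0.0583 = 3.96 mm³/s.

3.96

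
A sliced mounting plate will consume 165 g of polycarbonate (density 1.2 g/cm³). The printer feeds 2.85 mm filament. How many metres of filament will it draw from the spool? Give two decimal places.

Volume = 165 g / 1.2 g·cm⁻³ = 137.5 cm³ = 137500 mm³.
A = π r² = π × 1.425² = 6.3794 mm².
Length = 137500 / 6.3794 = 21553.75 mm = 21.55 m.

21.55 m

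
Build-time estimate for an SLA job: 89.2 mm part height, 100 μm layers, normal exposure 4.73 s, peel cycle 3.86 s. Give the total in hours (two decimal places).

Number of layers: 89.2 / 0.1 → 892 (rounded up).
Each layer takes: 4.73 + 3.86 → 8.59 s.
Build time: 892 × 8.59 s = 7662.28 s, i.e. 2.13 hours.

2.13 hours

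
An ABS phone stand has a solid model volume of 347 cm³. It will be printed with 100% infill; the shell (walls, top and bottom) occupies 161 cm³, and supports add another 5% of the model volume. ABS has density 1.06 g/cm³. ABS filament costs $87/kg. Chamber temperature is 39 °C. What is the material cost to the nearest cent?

$33.60

Volume inside the shell: 347 − 161 → 186 cm³.
Infill deposited = 1.00 × 186, so 186 cm³.
Support: 0.05 × 347 → 17.35 cm³.
Total extruded: 161 + 186 + 17.35 → 364.35 cm³.
Mass = 364.35 × 1.06, so 386.211 g.
Cost = 386.211 g / 1000 × $87/kg = $33.60.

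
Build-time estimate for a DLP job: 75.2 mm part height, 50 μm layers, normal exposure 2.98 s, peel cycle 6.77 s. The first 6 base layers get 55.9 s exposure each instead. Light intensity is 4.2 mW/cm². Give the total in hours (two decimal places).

Number of layers: 75.2 / 0.05 → 1504 (rounded up).
Base layers: 6 × (55.9 + 6.77) → 376.02 s.
Normal layers = 1498 × (2.98 + 6.77) = 14605.5 s.
Sum: 376.02 + 14605.5 = 14981.52 s → 4.16 hours.

4.16 hours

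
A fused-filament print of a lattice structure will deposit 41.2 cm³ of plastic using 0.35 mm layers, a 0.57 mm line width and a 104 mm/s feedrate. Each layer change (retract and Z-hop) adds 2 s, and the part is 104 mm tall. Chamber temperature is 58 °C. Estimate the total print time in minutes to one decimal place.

43.0 minutes

Extrusion cross-section = 0.35 × 0.57, so 0.1995 mm².
Total extruded path = 41200/0.1995 = 206516.3 mm.
Extrusion time: 206516.3 / 104 → 1985.7 s.
Number of layers: 104 / 0.35 → 298 (rounded up).
Z-hop total = 298 × 2, so 596 s.
Total = 1985.7 + 596 = 2581.7 s = 43.0 minutes.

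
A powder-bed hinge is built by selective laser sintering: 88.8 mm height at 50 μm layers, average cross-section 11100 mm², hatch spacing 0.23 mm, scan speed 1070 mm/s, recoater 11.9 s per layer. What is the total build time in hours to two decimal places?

Number of layers: 88.8 / 0.05 → 1776 (rounded up).
Per-layer scan distance: 11100 / 0.23 → 48260.9 mm.
Per-layer scan time = 48260.9 / 1070 = 45.1036 s.
Per-layer time = 45.1036 + 11.9 = 57.0036 s.
Build time = 1776 × 57.0036 = 101238.3936 s = 28.12 hours.

28.12 hours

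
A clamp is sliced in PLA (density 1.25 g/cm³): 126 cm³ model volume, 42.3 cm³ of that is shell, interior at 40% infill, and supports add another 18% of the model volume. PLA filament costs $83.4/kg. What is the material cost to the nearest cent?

Volume inside the shell = 126 − 42.3 = 83.7 cm³.
Deposited infill = 0.40 × 83.7 = 33.48 cm³.
Support: 0.18 × 126 → 22.68 cm³.
Total printed volume = 42.3 + 33.48 + 22.68 = 98.46 cm³.
Mass = 98.46 × 1.25 = 123.075 g.
Cost = 123.075 g / 1000 × $83.4/kg = $10.26.

$10.26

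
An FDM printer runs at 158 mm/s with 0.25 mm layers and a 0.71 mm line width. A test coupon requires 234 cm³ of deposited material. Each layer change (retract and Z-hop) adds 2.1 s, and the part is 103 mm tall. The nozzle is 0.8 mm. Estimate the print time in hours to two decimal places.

2.56 hours

Extrusion cross-section: 0.25 × 0.71 → 0.1775 mm².
Path length: 234000 mm³ / 0.1775 mm² → 1318309.9 mm.
Extrusion time: 1318309.9 / 158 → 8343.7 s.
Layer count = ceil(103 / 0.25) = 412.
Layer-change overhead = 412 × 2.1 = 865.2 s.
Total = 8343.7 + 865.2 = 9208.9 s = 2.56 hours.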